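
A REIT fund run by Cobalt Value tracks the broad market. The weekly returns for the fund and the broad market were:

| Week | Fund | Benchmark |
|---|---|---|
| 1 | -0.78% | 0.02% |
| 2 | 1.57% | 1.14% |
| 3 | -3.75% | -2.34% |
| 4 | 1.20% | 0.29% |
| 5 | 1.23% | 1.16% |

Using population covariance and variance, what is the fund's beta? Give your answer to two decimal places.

r̄p = -0.1060%,  r̄m = 0.0540%
Cov = Σ(rp − r̄p)(rm − r̄m) / 5 = 2.4705
Var(rm) = Σ(rm − r̄m)² / 5 = 1.6381
β = Cov / Var = 2.4705 / 1.6381 = 1.5081

1.51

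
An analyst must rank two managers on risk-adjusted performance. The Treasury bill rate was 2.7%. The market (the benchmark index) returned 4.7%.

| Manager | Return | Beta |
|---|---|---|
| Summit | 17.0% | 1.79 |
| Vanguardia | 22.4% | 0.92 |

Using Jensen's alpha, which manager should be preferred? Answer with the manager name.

Vanguardia

Summit: α = 17.0% − [2.7% + 1.79 × (4.7% − 2.7%)] = 10.720
Vanguardia: α = 22.4% − [2.7% + 0.92 × (4.7% − 2.7%)] = 17.860
Highest: Vanguardia (17.860).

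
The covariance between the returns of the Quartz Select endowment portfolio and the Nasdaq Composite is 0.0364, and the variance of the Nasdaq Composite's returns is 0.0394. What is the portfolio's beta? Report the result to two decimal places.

β = Cov(Rp, Rm) / Var(Rm) = 0.0364 / 0.0394 = 0.9239

0.92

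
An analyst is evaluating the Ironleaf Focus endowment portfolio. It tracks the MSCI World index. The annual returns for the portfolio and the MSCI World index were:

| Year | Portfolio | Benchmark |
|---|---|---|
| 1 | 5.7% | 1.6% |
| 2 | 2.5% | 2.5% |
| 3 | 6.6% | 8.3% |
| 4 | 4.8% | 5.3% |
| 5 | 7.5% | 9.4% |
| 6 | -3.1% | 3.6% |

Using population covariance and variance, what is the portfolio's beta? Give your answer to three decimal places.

r̄p = 4.0000%,  r̄m = 5.1167%
Cov = Σ(rp − r̄p)(rm − r̄m) / 6 = 5.3550
Var(rm) = Σ(rm − r̄m)² / 6 = 8.3381
β = Cov / Var = 5.3550 / 8.3381 = 0.6422

0.642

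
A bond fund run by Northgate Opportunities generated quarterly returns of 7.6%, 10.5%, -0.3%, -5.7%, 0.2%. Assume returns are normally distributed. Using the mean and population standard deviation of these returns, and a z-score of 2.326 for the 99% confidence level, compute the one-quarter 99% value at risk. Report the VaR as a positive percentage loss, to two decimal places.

11.12

μ = (7.6 + 10.5 − 0.3 − 5.7 + 0.2) / 5 = 2.4600%
Σ(r − μ)² = (7.6 − 2.4600)² + (10.5 − 2.4600)² + … = 170.3720
σ = √[170.3720 / 5] = 5.8373%
VaR = −(μ − z·σ) = −(2.4600 − 2.326 × 5.8373) = −(-11.1176) = 11.1176%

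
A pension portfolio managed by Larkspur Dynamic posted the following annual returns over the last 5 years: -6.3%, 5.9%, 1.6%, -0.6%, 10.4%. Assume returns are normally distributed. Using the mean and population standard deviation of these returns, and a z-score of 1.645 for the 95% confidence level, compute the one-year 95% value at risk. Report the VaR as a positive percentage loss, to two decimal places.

r̄ = (-6.3 + 5.9 + 1.6 − 0.6 + 10.4) / 5 = 2.2000%
Σ(r − r̄)² = 161.3800; population σ = √(161.3800/5) = 5.6812%
VaR = −(r̄ − z·σ) = −(2.2000 − 1.645 × 5.6812) = −(-7.1456) = 7.1456%

7.15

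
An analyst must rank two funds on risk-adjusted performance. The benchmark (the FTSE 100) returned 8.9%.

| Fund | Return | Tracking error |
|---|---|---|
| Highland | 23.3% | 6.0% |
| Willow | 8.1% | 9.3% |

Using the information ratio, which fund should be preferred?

Highland

Highland: IR = (23.3% − 8.9%) / 6.0% = 2.400
Willow: IR = (8.1% − 8.9%) / 9.3% = -0.086
Highest: Highland (2.400).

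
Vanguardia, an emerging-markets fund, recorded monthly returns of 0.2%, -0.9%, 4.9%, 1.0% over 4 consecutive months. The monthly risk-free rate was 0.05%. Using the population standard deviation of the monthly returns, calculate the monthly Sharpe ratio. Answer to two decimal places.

0.57

r̄ = (0.2 − 0.9 + 4.9 + 1) / 4 = 5.20 / 4 = 1.3000%
Σ(r − r̄)² = (0.2 − 1.3000)² + (-0.9 − 1.3000)² + … = 19.1000
population σ = √(19.1000 / 4) = √4.7750 = 2.1852%
Sharpe = (r̄ − rf) / σ = (1.3000 − 0.05) / 2.1852 = 1.2500 / 2.1852 = 0.5720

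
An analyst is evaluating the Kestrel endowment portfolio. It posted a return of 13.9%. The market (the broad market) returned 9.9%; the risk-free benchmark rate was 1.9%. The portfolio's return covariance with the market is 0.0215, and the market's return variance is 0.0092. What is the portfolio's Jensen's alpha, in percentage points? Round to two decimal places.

-6.70

β = Cov / Var = 0.0215 / 0.0092 = 2.3370
E[R] = Rf + β(Rm − Rf) = 1.9% + 2.3370 × (9.9% − 1.9%) = 20.5960%
α = Rp − E[R] = 13.9% − 20.5960% = -6.6960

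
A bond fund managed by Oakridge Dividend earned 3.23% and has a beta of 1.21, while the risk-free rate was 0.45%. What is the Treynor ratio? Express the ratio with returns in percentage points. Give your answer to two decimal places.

Treynor = (Rp − Rf) / β = (3.23% − 0.45%) / 1.21 = 2.78 / 1.21 = 2.2975

2.30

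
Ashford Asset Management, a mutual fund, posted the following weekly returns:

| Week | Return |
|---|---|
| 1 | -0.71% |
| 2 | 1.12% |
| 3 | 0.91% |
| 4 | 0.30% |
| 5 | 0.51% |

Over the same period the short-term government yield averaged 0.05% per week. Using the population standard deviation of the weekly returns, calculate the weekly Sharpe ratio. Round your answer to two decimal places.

r̄ = (-0.71 + 1.12 + 0.91 + 0.3 + 0.51) / 5 = 2.130 / 5 = 0.4260%
Population σ = √[Σ(r − r̄)² / 5] = √[2.0293 / 5] = √0.4059 = 0.6371%
Sharpe = (r̄ − rf) / σ = (0.4260 − 0.05) / 0.6371 = 0.3760 / 0.6371 = 0.5902

0.59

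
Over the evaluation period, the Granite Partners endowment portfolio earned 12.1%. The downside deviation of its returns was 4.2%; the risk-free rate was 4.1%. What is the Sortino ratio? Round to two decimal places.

Sortino = (Rp − Rf) / σd = (12.1% − 4.1%) / 4.2% = 8.00% / 4.2% = 1.9048

1.90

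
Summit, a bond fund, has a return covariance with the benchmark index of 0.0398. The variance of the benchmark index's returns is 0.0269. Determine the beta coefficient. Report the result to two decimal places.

1.48

β = Cov(Rp, Rm) / Var(Rm) = 0.0398 / 0.0269 = 1.4796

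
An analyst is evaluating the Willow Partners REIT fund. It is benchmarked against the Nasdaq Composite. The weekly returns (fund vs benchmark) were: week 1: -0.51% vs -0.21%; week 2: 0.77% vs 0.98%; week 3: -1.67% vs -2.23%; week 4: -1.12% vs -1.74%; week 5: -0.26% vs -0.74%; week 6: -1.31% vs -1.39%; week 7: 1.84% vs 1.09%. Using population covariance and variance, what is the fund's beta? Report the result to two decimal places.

r̄p = -0.3229%,  r̄m = -0.6057%
Cov = Σ(rp − r̄p)(rm − r̄m) / 7 = 1.3121
Var(rm) = Σ(rm − r̄m)² / 7 = 1.4435
β = Cov / Var = 1.3121 / 1.4435 = 0.9090

0.91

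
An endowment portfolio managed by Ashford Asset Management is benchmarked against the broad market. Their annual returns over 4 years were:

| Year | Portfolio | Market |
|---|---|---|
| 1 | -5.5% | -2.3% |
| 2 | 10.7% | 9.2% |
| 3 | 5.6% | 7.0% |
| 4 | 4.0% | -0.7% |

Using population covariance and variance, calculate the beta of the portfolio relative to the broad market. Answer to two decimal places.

r̄p = 3.7000%,  r̄m = 3.3000%
Cov = Σ(rp − r̄p)(rm − r̄m) / 4 = 24.6625
Var(rm) = Σ(rm − r̄m)² / 4 = 23.9650
β = Cov / Var = 24.6625 / 23.9650 = 1.0291

1.03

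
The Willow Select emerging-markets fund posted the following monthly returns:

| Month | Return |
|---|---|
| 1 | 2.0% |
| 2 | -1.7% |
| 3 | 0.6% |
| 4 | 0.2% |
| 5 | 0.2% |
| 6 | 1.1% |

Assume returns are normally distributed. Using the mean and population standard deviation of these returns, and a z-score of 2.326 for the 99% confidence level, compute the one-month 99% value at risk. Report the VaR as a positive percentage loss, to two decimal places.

2.21

r̄ = (2 − 1.7 + 0.6 + 0.2 + 0.2 + 1.1) / 6 = 0.4000%
Population σ = √[Σ(r − r̄)² / 6] = √[7.5800 / 6] = √1.2633 = 1.1240%
VaR = −(r̄ − z·σ) = −(0.4000 − 2.326 × 1.1240) = −(-2.2144) = 2.2144%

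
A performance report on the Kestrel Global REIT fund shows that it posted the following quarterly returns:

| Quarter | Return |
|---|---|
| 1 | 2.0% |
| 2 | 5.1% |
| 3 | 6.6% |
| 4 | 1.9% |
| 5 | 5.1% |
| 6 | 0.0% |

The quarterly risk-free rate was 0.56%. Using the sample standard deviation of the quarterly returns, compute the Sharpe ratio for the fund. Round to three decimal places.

1.146

r̄ = (2 + 5.1 + 6.6 + 1.9 + 5.1 + 0) / 6 = 3.4500%
Sample σ = √[Σ(r − r̄)² / 5] = √[31.7750 / 5] = √6.3550 = 2.5209%
Sharpe = (r̄ − rf) / σ = (3.4500 − 0.56) / 2.5209 = 2.8900 / 2.5209 = 1.1464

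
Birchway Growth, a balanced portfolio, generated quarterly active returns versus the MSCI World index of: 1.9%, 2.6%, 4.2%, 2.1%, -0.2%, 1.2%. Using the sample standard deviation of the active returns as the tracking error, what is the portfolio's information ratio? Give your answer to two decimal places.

μ = (1.9 + 2.6 + 4.2 + 2.1 − 0.2 + 1.2) / 6 = 11.80 / 6 = 1.9667%
Σ(r − μ)² = 10.6933; sample σ = √(10.6933/5) = 1.4624%
IR = μ / tracking error = 1.9667 / 1.4624 = 1.3448

1.34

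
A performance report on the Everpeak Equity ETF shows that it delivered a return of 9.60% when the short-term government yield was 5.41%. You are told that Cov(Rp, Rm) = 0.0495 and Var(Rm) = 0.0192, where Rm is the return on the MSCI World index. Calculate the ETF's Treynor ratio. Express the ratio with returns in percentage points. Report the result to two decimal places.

1.63

β = Cov / Var = 0.0495 / 0.0192 = 2.5781
Treynor = (Rp − Rf) / β = (9.60% − 5.41%) / 2.5781 = 4.19 / 2.5781 = 1.6252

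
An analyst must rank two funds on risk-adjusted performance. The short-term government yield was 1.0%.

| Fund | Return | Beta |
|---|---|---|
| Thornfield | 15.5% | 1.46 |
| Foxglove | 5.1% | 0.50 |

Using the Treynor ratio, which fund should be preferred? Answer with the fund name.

Thornfield: Treynor = (15.5% − 1.0%) / 1.46 = 9.932
Foxglove: Treynor = (5.1% − 1.0%) / 0.50 = 8.200
Highest: Thornfield (9.932).

Thornfield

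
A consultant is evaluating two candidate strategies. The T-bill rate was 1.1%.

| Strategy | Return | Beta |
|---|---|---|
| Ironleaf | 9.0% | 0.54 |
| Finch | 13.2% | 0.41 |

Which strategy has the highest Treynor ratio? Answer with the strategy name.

Finch

Ironleaf: Treynor = (9.0% − 1.1%) / 0.54 = 14.630
Finch: Treynor = (13.2% − 1.1%) / 0.41 = 29.512
Highest: Finch (29.512).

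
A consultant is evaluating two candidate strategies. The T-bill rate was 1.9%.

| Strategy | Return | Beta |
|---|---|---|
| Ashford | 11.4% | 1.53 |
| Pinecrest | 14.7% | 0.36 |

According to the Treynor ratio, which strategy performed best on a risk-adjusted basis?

Ashford: Treynor = (11.4% − 1.9%) / 1.53 = 6.209
Pinecrest: Treynor = (14.7% − 1.9%) / 0.36 = 35.556
Highest: Pinecrest (35.556).

Pinecrest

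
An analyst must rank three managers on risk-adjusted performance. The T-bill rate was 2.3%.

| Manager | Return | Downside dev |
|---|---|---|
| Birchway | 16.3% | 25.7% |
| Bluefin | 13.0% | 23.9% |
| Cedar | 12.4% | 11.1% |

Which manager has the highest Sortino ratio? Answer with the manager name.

Birchway: Sortino ratio = (16.3% − 2.3%) / 25.7% = 0.545
Bluefin: Sortino ratio = (13.0% − 2.3%) / 23.9% = 0.448
Cedar: Sortino ratio = (12.4% − 2.3%) / 11.1% = 0.910
Highest: Cedar (0.910).

Cedar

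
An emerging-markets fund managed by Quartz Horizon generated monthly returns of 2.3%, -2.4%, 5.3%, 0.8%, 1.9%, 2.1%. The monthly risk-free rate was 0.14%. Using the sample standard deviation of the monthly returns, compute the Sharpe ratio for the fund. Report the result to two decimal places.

0.61

μ = (2.3 − 2.4 + 5.3 + 0.8 + 1.9 + 2.1) / 6 = 1.6667%
Σ(r − μ)² = 31.1333; sample σ = √(31.1333/5) = 2.4953%
Sharpe = (μ − rf) / σ = (1.6667 − 0.14) / 2.4953 = 1.5267 / 2.4953 = 0.6118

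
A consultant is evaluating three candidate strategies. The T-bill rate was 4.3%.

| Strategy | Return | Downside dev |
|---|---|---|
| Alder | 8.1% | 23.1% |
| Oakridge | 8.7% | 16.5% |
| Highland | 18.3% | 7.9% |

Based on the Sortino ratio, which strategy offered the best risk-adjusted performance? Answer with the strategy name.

Alder: Sortino ratio = (8.1% − 4.3%) / 23.1% = 0.165
Oakridge: Sortino ratio = (8.7% − 4.3%) / 16.5% = 0.267
Highland: Sortino ratio = (18.3% − 4.3%) / 7.9% = 1.772
Highest: Highland (1.772).

Highland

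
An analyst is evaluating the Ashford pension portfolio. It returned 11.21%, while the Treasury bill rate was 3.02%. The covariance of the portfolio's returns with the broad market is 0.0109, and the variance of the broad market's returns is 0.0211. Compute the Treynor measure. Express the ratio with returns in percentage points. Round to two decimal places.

β = Cov / Var = 0.0109 / 0.0211 = 0.5166
Treynor = (Rp − Rf) / β = (11.21% − 3.02%) / 0.5166 = 8.19 / 0.5166 = 15.8537

15.85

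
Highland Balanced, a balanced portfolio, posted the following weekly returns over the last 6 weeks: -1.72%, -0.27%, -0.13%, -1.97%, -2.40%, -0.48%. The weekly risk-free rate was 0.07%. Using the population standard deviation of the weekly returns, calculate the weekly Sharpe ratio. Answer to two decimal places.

-1.37

μ = (-1.72 − 0.27 − 0.13 − 1.97 − 2.4 − 0.48) / 6 = -1.1617%
Population std dev = √[4.8227 / 6] = 0.8965%
Sharpe = (μ − rf) / σ = (-1.1617 − 0.07) / 0.8965 = -1.2317 / 0.8965 = -1.3739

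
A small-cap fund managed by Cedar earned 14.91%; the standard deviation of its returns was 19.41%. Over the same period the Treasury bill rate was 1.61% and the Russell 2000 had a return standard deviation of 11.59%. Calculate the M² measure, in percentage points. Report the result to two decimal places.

9.55

Sharpe = (Rp − Rf) / σp = (14.91% − 1.61%) / 19.41% = 0.6852
M² = Rf + Sharpe × σm = 1.61% + 0.6852 × 11.59% = 9.5515%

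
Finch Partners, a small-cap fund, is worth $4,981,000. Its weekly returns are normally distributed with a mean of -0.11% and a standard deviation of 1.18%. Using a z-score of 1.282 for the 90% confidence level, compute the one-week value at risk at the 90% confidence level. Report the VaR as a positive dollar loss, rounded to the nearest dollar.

Return at the 90% tail: μ − z·σ = -0.11% − 1.282 × 1.18% = -0.11 − 1.51276 = -1.62276%
VaR = −(-1.62276%) × $4,981,000 = 1.62276% × $4,981,000 = $80,830

$80,830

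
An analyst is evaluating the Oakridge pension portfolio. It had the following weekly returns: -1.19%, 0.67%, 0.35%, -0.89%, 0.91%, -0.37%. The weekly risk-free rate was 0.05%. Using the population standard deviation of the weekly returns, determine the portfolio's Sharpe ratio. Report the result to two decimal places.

r̄ = (-1.19 + 0.67 + 0.35 − 0.89 + 0.91 − 0.37) / 6 = -0.520 / 6 = -0.0867%
Population σ = √[Σ(r − r̄)² / 6] = √[3.6995 / 6] = √0.6166 = 0.7852%
Sharpe = (r̄ − rf) / σ = (-0.0867 − 0.05) / 0.7852 = -0.1367 / 0.7852 = -0.1741

-0.17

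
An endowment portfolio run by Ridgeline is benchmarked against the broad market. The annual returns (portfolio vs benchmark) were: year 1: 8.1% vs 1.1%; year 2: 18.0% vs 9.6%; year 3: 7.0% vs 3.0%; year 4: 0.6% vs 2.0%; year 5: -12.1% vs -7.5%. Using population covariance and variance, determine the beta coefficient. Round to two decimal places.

r̄p = 4.3200%,  r̄m = 1.6400%
Cov = Σ(rp − r̄p)(rm − r̄m) / 5 = 51.8472
Var(rm) = Σ(rm − r̄m)² / 5 = 29.8344
β = Cov / Var = 51.8472 / 29.8344 = 1.7378

1.74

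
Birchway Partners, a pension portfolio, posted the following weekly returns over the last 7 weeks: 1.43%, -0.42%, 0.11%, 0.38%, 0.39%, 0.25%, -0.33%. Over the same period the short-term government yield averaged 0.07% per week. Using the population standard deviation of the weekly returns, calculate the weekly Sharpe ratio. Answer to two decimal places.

Mean return r̄ = 1.810 / 7 = 0.2586%
Population std dev = √[2.2333 / 7] = 0.5648%
Sharpe = (r̄ − rf) / σ = (0.2586 − 0.07) / 0.5648 = 0.1886 / 0.5648 = 0.3339

0.33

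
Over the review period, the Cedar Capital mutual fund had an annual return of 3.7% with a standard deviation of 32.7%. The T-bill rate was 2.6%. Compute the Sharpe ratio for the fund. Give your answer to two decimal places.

0.03

Sharpe = (Rp − Rf) / σp = (3.7% − 2.6%) / 32.7% = 1.10% / 32.7% = 0.0336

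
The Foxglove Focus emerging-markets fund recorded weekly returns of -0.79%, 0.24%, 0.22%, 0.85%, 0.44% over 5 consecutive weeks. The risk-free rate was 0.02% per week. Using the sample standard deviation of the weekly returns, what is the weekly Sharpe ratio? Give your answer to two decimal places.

r̄ = (-0.79 + 0.24 + 0.22 + 0.85 + 0.44) / 5 = 0.1920%
Σ(r − r̄)² = 1.4619; sample σ = √(1.4619/4) = 0.6045%
Sharpe = (r̄ − rf) / σ = (0.1920 − 0.02) / 0.6045 = 0.1720 / 0.6045 = 0.2845

0.28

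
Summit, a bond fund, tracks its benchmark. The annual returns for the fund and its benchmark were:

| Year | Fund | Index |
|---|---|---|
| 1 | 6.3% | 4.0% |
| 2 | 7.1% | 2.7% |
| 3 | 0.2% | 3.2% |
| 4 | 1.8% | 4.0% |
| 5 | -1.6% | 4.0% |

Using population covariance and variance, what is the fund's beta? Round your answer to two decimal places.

r̄p = 2.7600%,  r̄m = 3.5800%
Cov = Σ(rp − r̄p)(rm − r̄m) / 5 = -0.7188
Var(rm) = Σ(rm − r̄m)² / 5 = 0.2896
β = Cov / Var = -0.7188 / 0.2896 = -2.4820

-2.48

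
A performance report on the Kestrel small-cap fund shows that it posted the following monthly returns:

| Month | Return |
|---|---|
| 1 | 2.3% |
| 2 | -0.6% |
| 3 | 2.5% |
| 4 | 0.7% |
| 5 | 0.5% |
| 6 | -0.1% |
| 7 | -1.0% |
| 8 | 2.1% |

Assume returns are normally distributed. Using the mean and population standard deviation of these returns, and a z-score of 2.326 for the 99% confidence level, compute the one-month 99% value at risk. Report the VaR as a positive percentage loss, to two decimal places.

2.16

r̄ = (2.3 − 0.6 + 2.5 + 0.7 + 0.5 − 0.1 − 1 + 2.1) / 8 = 6.40 / 8 = 0.8000%
Σ(r − r̄)² = 12.9400; population σ = √(12.9400/8) = 1.2718%
VaR = −(r̄ − z·σ) = −(0.8000 − 2.326 × 1.2718) = −(-2.1582) = 2.1582%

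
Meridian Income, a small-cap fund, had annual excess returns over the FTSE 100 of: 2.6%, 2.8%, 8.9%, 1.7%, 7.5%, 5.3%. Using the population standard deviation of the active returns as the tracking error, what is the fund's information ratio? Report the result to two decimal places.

1.80

Mean return r̄ = 28.80 / 6 = 4.8000%
Population σ = √[Σ(r − r̄)² / 6] = √[42.8000 / 6] = √7.1333 = 2.6708%
IR = r̄ / tracking error = 4.8000 / 2.6708 = 1.7972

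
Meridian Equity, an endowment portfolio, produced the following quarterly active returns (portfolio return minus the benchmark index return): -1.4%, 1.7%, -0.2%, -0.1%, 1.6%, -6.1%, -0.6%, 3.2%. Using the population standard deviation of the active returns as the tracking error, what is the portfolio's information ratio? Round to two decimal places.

-0.09

r̄ = (-1.4 + 1.7 − 0.2 − 0.1 + 1.6 − 6.1 − 0.6 + 3.2) / 8 = -0.2375%
Population σ = √[Σ(r − r̄)² / 8] = √[54.8188 / 8] = √6.8524 = 2.6177%
IR = r̄ / tracking error = -0.2375 / 2.6177 = -0.0907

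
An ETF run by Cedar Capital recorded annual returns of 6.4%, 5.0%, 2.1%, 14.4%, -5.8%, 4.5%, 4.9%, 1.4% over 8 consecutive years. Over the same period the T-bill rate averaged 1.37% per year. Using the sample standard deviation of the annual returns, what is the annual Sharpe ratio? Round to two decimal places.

0.49

r̄ = (6.4 + 5 + 2.1 + 14.4 − 5.8 + 4.5 + 4.9 + 1.4) / 8 = 4.1125%
Sample std dev = √[222.2888 / 7] = 5.6352%
Sharpe = (r̄ − rf) / σ = (4.1125 − 1.37) / 5.6352 = 2.7425 / 5.6352 = 0.4867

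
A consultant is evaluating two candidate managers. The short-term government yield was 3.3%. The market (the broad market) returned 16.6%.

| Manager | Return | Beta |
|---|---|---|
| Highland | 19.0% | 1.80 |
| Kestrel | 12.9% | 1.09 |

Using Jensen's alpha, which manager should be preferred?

Kestrel

Highland: α = 19.0% − [3.3% + 1.80 × (16.6% − 3.3%)] = -8.240
Kestrel: α = 12.9% − [3.3% + 1.09 × (16.6% − 3.3%)] = -4.897
Highest: Kestrel (-4.897).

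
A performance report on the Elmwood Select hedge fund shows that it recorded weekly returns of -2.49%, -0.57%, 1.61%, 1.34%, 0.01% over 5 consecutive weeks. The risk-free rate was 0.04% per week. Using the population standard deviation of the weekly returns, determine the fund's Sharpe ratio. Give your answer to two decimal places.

r̄ = (-2.49 − 0.57 + 1.61 + 1.34 + 0.01) / 5 = -0.100 / 5 = -0.0200%
Σ(r − r̄)² = (-2.49 − (-0.0200))² + (-0.57 − (-0.0200))² + (1.61 − (-0.0200))² + … = 10.9108
σ = √[10.9108 / 5] = 1.4772%
Sharpe = (r̄ − rf) / σ = (-0.0200 − 0.04) / 1.4772 = -0.0600 / 1.4772 = -0.0406

-0.04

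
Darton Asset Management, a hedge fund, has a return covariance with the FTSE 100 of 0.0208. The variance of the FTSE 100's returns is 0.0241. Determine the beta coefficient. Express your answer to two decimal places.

0.86

β = Cov(Rp, Rm) / Var(Rm) = 0.0208 / 0.0241 = 0.8631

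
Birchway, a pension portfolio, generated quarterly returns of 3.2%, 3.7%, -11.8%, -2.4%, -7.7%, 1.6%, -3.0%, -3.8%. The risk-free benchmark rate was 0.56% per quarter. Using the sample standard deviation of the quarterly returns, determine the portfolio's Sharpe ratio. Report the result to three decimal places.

-0.573

r̄ = (3.2 + 3.7 − 11.8 − 2.4 − 7.7 + 1.6 − 3 − 3.8) / 8 = -20.20 / 8 = -2.5250%
Sample std dev = √[203.2150 / 7] = 5.3880%
Sharpe = (r̄ − rf) / σ = (-2.5250 − 0.56) / 5.3880 = -3.0850 / 5.3880 = -0.5726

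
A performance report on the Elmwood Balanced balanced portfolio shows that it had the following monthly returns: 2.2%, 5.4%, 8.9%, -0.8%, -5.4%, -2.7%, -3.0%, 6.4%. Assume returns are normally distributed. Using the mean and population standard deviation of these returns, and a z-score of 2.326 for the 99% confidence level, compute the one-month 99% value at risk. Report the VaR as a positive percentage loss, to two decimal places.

9.81

μ = (2.2 + 5.4 + 8.9 − 0.8 − 5.4 − 2.7 − 3 + 6.4) / 8 = 1.3750%
Σ(r − μ)² = 185.1350; population σ = √(185.1350/8) = 4.8106%
VaR = −(μ − z·σ) = −(1.3750 − 2.326 × 4.8106) = −(-9.8145) = 9.8145%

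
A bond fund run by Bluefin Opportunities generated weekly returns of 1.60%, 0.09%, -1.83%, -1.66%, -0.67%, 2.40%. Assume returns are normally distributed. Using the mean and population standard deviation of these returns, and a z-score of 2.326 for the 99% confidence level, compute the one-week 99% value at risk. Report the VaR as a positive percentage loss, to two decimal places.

r̄ = (1.6 + 0.09 − 1.83 − 1.66 − 0.67 + 2.4) / 6 = -0.0117%
Population σ = √[Σ(r − r̄)² / 6] = √[14.8807 / 6] = √2.4801 = 1.5748%
VaR = −(r̄ − z·σ) = −(-0.0117 − 2.326 × 1.5748) = −(-3.6747) = 3.6747%

3.67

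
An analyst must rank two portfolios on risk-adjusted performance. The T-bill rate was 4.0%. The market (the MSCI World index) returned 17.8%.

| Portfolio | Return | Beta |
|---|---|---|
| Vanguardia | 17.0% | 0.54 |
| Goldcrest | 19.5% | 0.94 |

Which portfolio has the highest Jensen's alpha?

Vanguardia: α = 17.0% − [4.0% + 0.54 × (17.8% − 4.0%)] = 5.548
Goldcrest: α = 19.5% − [4.0% + 0.94 × (17.8% − 4.0%)] = 2.528
Highest: Vanguardia (5.548).

Vanguardia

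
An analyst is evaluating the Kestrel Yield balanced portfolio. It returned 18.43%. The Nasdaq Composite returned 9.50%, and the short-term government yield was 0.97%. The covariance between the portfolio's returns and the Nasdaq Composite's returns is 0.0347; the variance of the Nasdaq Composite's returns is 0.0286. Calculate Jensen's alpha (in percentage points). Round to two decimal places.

β = Cov / Var = 0.0347 / 0.0286 = 1.2133
E[R] = Rf + β(Rm − Rf) = 0.97% + 1.2133 × (9.50% − 0.97%) = 11.3194%
α = Rp − E[R] = 18.43% − 11.3194% = 7.1106

7.11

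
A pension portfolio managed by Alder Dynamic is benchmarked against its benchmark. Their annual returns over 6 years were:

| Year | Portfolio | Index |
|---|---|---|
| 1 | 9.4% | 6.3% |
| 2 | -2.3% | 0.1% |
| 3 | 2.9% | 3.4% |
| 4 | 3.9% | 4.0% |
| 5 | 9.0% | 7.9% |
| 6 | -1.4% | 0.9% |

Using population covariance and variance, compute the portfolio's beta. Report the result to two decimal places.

r̄p = 3.5833%,  r̄m = 3.7667%
Cov = Σ(rp − r̄p)(rm − r̄m) / 6 = 12.2178
Var(rm) = Σ(rm − r̄m)² / 6 = 7.5589
β = Cov / Var = 12.2178 / 7.5589 = 1.6163

1.62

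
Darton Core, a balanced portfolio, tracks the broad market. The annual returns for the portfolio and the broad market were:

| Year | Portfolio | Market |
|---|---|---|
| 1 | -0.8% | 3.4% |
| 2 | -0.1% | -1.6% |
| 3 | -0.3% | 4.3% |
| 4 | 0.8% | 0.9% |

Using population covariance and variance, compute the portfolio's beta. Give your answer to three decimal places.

r̄p = -0.1000%,  r̄m = 1.7500%
Cov = Σ(rp − r̄p)(rm − r̄m) / 4 = -0.6075
Var(rm) = Σ(rm − r̄m)² / 4 = 5.2925
β = Cov / Var = -0.6075 / 5.2925 = -0.1148

-0.115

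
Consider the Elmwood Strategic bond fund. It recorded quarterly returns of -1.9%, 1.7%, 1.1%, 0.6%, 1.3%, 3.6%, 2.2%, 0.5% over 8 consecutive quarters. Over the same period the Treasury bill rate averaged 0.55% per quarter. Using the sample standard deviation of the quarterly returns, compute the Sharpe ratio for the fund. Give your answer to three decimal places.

0.372

μ = (-1.9 + 1.7 + 1.1 + 0.6 + 1.3 + 3.6 + 2.2 + 0.5) / 8 = 1.1375%
Σ(r − μ)² = (-1.9 − 1.1375)² + (1.7 − 1.1375)² + … = 17.4588
σ = √[17.4588 / 7] = 1.5793%
Sharpe = (μ − rf) / σ = (1.1375 − 0.55) / 1.5793 = 0.5875 / 1.5793 = 0.3720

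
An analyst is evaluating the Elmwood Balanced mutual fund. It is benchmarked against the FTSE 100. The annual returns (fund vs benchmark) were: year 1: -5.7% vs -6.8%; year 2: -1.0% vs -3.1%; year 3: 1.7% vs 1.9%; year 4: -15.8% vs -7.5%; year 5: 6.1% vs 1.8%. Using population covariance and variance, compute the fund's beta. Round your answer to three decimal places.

1.650

r̄p = -2.9400%,  r̄m = -2.7400%
Cov = Σ(rp − r̄p)(rm − r̄m) / 5 = 26.8584
Var(rm) = Σ(rm − r̄m)² / 5 = 16.2824
β = Cov / Var = 26.8584 / 16.2824 = 1.6495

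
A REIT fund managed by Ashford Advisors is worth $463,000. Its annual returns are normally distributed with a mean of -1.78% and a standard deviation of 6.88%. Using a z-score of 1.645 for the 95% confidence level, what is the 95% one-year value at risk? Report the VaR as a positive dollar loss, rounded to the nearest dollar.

$60,642

Return at the 95% tail: μ − z·σ = -1.78% − 1.645 × 6.88% = -1.78 − 11.3176 = -13.0976%
VaR = −(-13.0976%) × $463,000 = 13.0976% × $463,000 = $60,642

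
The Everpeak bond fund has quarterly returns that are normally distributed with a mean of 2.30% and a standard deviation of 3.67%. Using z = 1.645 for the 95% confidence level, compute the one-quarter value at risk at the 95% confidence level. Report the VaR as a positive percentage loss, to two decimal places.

3.74

VaR (as % loss) = −(μ − z·σ) = −(2.30% − 1.645 × 3.67%) = −(-3.73715%) = 3.73715%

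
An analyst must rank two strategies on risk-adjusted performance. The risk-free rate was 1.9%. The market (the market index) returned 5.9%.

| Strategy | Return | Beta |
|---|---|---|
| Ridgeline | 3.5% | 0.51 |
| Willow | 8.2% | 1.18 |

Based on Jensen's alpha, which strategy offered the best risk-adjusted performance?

Willow

Ridgeline: α = 3.5% − [1.9% + 0.51 × (5.9% − 1.9%)] = -0.440
Willow: α = 8.2% − [1.9% + 1.18 × (5.9% − 1.9%)] = 1.580
Highest: Willow (1.580).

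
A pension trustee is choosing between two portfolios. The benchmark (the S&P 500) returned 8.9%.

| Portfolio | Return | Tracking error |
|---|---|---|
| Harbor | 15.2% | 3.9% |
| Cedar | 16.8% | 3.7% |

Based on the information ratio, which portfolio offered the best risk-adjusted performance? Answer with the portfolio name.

Cedar

Harbor: IR = (15.2% − 8.9%) / 3.9% = 1.615
Cedar: IR = (16.8% − 8.9%) / 3.7% = 2.135
Highest: Cedar (2.135).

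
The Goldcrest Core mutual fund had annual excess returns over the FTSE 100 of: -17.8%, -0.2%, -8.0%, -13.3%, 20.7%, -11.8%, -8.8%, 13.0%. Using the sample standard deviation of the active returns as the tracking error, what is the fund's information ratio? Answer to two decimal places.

-0.24

Mean return r̄ = -26.20 / 8 = -3.2750%
Σ(r − r̄)² = (-17.8 − (-3.2750))² + (-0.2 − (-3.2750))² + (-8 − (-3.2750))² + … = 1286.1350
σ = √[1286.1350 / 7] = 13.5548%
IR = r̄ / tracking error = -3.2750 / 13.5548 = -0.2416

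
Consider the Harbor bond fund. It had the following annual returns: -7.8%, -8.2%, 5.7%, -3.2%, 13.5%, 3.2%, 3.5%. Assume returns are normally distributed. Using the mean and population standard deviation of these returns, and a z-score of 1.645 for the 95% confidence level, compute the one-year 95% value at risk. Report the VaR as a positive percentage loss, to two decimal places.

10.99

r̄ = (-7.8 − 8.2 + 5.7 − 3.2 + 13.5 + 3.2 + 3.5) / 7 = 6.70 / 7 = 0.9571%
Population σ = √[Σ(r − r̄)² / 7] = √[369.1371 / 7] = √52.7339 = 7.2618%
VaR = −(r̄ − z·σ) = −(0.9571 − 1.645 × 7.2618) = −(-10.9886) = 10.9886%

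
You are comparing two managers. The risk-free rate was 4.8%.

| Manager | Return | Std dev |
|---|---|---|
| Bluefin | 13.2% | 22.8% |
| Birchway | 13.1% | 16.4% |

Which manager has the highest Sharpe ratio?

Bluefin: Sharpe ratio = (13.2% − 4.8%) / 22.8% = 0.368
Birchway: Sharpe ratio = (13.1% − 4.8%) / 16.4% = 0.506
Highest: Birchway (0.506).

Birchway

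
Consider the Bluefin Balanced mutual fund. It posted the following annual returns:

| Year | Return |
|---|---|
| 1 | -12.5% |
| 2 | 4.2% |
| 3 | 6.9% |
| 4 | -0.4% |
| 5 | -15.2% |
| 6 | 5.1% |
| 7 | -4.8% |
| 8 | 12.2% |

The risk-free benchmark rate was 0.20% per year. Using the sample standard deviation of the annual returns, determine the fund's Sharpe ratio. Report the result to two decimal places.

-0.08

Mean return r̄ = -4.50 / 8 = -0.5625%
Sample std dev = √[648.0588 / 7] = 9.6218%
Sharpe = (r̄ − rf) / σ = (-0.5625 − 0.2) / 9.6218 = -0.7625 / 9.6218 = -0.0792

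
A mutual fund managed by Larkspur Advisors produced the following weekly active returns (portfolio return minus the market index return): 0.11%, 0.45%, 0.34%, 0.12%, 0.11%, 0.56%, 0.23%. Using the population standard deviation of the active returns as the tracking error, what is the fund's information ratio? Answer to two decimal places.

1.64

Mean return μ = 1.920 / 7 = 0.2743%
Σ(r − μ)² = (0.11 − 0.2743)² + (0.45 − 0.2743)² + … = 0.1966
population σ = √(0.1966 / 7) = √0.0281 = 0.1676%
IR = μ / tracking error = 0.2743 / 0.1676 = 1.6366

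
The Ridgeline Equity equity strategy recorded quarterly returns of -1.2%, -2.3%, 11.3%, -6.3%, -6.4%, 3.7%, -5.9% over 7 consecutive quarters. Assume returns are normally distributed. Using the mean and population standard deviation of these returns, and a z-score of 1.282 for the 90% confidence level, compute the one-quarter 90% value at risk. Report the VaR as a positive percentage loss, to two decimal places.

Mean return r̄ = -7.10 / 7 = -1.0143%
Σ(r − r̄)² = (-1.2 − (-1.0143))² + (-2.3 − (-1.0143))² + (11.3 − (-1.0143))² + … = 256.3686
σ = √[256.3686 / 7] = 6.0518%
VaR = −(r̄ − z·σ) = −(-1.0143 − 1.282 × 6.0518) = −(-8.7727) = 8.7727%

8.77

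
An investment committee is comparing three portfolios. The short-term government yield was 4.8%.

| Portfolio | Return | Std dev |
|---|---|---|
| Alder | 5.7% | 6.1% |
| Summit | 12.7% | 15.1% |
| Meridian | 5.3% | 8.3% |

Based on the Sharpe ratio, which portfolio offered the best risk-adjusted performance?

Summit

Alder: Sharpe ratio = (5.7% − 4.8%) / 6.1% = 0.148
Summit: Sharpe ratio = (12.7% − 4.8%) / 15.1% = 0.523
Meridian: Sharpe ratio = (5.3% − 4.8%) / 8.3% = 0.060
Highest: Summit (0.523).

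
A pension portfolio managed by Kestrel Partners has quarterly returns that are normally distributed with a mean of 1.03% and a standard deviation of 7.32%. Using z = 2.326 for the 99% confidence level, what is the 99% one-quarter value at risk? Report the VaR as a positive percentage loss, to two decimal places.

16.00

VaR (as % loss) = −(μ − z·σ) = −(1.03% − 2.326 × 7.32%) = −(-15.99632%) = 15.99632%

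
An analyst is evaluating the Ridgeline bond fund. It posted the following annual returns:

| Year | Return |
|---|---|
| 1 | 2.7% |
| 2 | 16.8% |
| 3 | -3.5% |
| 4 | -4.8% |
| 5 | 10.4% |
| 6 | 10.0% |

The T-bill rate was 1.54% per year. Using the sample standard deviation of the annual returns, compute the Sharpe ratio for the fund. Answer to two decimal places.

0.44

r̄ = (2.7 + 16.8 − 3.5 − 4.8 + 10.4 + 10) / 6 = 31.60 / 6 = 5.2667%
Σ(r − r̄)² = (2.7 − 5.2667)² + (16.8 − 5.2667)² + (-3.5 − 5.2667)² + … = 366.5533
sample σ = √(366.5533 / 5) = √73.3107 = 8.5622%
Sharpe = (r̄ − rf) / σ = (5.2667 − 1.54) / 8.5622 = 3.7267 / 8.5622 = 0.4353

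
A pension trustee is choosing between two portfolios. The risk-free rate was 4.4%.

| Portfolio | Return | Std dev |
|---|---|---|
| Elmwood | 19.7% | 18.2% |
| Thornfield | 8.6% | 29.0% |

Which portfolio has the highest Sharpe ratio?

Elmwood

Elmwood: Sharpe ratio = (19.7% − 4.4%) / 18.2% = 0.841
Thornfield: Sharpe ratio = (8.6% − 4.4%) / 29.0% = 0.145
Highest: Elmwood (0.841).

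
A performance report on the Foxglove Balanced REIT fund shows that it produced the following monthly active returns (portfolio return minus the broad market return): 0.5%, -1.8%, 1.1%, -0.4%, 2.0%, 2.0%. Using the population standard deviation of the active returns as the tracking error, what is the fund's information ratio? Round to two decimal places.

0.42

r̄ = (0.5 − 1.8 + 1.1 − 0.4 + 2 + 2) / 6 = 0.5667%
Σ(r − r̄)² = (0.5 − 0.5667)² + (-1.8 − 0.5667)² + … = 10.9333
σ = √[10.9333 / 6] = 1.3499%
IR = r̄ / tracking error = 0.5667 / 1.3499 = 0.4198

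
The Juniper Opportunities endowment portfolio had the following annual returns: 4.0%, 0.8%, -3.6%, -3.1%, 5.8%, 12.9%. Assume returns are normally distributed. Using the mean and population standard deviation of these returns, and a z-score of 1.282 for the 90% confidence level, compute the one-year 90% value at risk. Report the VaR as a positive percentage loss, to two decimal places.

4.46

μ = (4 + 0.8 − 3.6 − 3.1 + 5.8 + 12.9) / 6 = 16.80 / 6 = 2.8000%
Σ(r − μ)² = (4 − 2.8000)² + (0.8 − 2.8000)² + (-3.6 − 2.8000)² + … = 192.2200
population σ = √(192.2200 / 6) = √32.0367 = 5.6601%
VaR = −(μ − z·σ) = −(2.8000 − 1.282 × 5.6601) = −(-4.4562) = 4.4562%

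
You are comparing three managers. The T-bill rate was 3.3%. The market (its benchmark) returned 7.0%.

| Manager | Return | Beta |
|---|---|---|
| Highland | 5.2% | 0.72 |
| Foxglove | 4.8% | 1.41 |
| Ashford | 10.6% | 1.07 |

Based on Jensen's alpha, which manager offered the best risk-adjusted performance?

Highland: α = 5.2% − [3.3% + 0.72 × (7.0% − 3.3%)] = -0.764
Foxglove: α = 4.8% − [3.3% + 1.41 × (7.0% − 3.3%)] = -3.717
Ashford: α = 10.6% − [3.3% + 1.07 × (7.0% − 3.3%)] = 3.341
Highest: Ashford (3.341).

Ashford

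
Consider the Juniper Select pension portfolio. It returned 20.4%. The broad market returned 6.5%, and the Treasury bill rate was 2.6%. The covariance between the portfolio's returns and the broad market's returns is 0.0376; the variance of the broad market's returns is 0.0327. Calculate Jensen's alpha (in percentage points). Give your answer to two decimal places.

β = Cov / Var = 0.0376 / 0.0327 = 1.1498
E[R] = Rf + β(Rm − Rf) = 2.6% + 1.1498 × (6.5% − 2.6%) = 7.0842%
α = Rp − E[R] = 20.4% − 7.0842% = 13.3158

13.32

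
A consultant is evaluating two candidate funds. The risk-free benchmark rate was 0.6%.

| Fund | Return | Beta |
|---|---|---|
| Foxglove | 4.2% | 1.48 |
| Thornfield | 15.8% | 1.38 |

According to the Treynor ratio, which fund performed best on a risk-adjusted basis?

Thornfield

Foxglove: Treynor = (4.2% − 0.6%) / 1.48 = 2.432
Thornfield: Treynor = (15.8% − 0.6%) / 1.38 = 11.014
Highest: Thornfield (11.014).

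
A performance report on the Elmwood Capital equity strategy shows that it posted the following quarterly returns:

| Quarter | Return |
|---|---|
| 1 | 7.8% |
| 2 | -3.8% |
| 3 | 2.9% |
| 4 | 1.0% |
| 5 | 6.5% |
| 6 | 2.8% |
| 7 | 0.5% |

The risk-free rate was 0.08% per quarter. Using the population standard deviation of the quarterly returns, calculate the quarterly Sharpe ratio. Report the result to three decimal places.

0.682

r̄ = (7.8 − 3.8 + 2.9 + 1 + 6.5 + 2.8 + 0.5) / 7 = 2.5286%
Σ(r − r̄)² = (7.8 − 2.5286)² + (-3.8 − 2.5286)² + … = 90.2743
σ = √[90.2743 / 7] = 3.5911%
Sharpe = (r̄ − rf) / σ = (2.5286 − 0.08) / 3.5911 = 2.4486 / 3.5911 = 0.6819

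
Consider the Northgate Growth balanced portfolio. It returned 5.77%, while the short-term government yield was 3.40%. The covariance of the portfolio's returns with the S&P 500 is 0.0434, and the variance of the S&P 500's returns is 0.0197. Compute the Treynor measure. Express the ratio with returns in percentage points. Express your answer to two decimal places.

1.08

β = Cov / Var = 0.0434 / 0.0197 = 2.2030
Treynor = (Rp − Rf) / β = (5.77% − 3.40%) / 2.2030 = 2.37 / 2.2030 = 1.0758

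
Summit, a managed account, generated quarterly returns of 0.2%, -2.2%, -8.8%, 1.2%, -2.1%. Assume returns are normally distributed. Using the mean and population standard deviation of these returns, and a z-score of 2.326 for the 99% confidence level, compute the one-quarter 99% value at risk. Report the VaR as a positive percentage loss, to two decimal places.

r̄ = (0.2 − 2.2 − 8.8 + 1.2 − 2.1) / 5 = -11.70 / 5 = -2.3400%
Σ(r − r̄)² = 60.7920; population σ = √(60.7920/5) = 3.4869%
VaR = −(r̄ − z·σ) = −(-2.3400 − 2.326 × 3.4869) = −(-10.4505) = 10.4505%

10.45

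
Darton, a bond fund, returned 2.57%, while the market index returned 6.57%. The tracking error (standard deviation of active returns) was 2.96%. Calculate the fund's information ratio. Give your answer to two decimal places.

-1.35

IR = (Rp − Rb) / TE = (2.57% − 6.57%) / 2.96% = -4.00% / 2.96% = -1.3514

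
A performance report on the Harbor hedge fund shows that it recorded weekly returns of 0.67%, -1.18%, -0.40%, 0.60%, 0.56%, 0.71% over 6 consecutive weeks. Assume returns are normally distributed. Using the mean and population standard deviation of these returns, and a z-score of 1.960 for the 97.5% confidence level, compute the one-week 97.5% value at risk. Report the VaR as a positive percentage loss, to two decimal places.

1.23

Mean return r̄ = 0.960 / 6 = 0.1600%
Σ(r − r̄)² = (0.67 − 0.1600)² + (-1.18 − 0.1600)² + (-0.4 − 0.1600)² + … = 3.0254
σ = √[3.0254 / 6] = 0.7101%
VaR = −(r̄ − z·σ) = −(0.1600 − 1.960 × 0.7101) = −(-1.2318) = 1.2318%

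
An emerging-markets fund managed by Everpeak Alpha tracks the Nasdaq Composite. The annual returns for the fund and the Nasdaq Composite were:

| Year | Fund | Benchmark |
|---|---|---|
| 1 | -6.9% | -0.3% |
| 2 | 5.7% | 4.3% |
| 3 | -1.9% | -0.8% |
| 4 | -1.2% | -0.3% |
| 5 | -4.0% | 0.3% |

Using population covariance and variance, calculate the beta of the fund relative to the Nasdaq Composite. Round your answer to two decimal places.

r̄p = -1.6600%,  r̄m = 0.6400%
Cov = Σ(rp − r̄p)(rm − r̄m) / 5 = 6.5144
Var(rm) = Σ(rm − r̄m)² / 5 = 3.4704
β = Cov / Var = 6.5144 / 3.4704 = 1.8771

1.88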